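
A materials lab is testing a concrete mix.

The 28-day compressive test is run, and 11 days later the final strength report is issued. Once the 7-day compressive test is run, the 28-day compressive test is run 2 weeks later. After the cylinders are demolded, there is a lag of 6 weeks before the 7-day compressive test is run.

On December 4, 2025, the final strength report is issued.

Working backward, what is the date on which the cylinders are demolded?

September 28, 2025

The final strength report is issued: Dec 4, 2025.
The 28-day compressive test is run: Dec 4, 2025 − 11 days = Nov 23, 2025.
The 7-day compressive test is run: Nov 23, 2025 − 2 weeks = Nov 9, 2025.
The cylinders are demolded: Nov 9, 2025 − 6 weeks = Sep 28, 2025.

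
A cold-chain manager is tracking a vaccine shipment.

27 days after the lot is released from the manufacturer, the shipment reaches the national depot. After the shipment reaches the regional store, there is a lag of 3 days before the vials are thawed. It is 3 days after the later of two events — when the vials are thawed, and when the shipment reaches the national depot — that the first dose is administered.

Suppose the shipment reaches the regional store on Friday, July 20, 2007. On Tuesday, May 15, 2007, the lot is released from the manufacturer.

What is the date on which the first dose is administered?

The shipment reaches the regional store: Jul 20, 2007.
The vials are thawed: Jul 20, 2007 + 3 days = Jul 23, 2007.
The lot is released from the manufacturer: May 15, 2007.
The shipment reaches the national depot: May 15, 2007 + 27 days = Jun 11, 2007.
Both prerequisites met — the vials are thawed (Jul 23, 2007), the shipment reaches the national depot (Jun 11, 2007); the later is Jul 23, 2007.
The first dose is administered: Jul 23, 2007 + 3 days = Jul 26, 2007.

Thursday, July 26, 2007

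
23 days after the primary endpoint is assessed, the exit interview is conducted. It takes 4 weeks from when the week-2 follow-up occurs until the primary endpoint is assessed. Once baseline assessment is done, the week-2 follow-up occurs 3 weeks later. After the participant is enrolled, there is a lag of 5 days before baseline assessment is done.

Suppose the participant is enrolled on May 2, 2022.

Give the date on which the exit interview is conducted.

The participant is enrolled: May 2, 2022.
Baseline assessment is done: May 2, 2022 + 5 days = May 7, 2022.
The week-2 follow-up occurs: May 7, 2022 + 3 weeks = May 28, 2022.
The primary endpoint is assessed: May 28, 2022 + 4 weeks = Jun 25, 2022.
The exit interview is conducted: Jun 25, 2022 + 23 days = Jul 18, 2022.

July 18, 2022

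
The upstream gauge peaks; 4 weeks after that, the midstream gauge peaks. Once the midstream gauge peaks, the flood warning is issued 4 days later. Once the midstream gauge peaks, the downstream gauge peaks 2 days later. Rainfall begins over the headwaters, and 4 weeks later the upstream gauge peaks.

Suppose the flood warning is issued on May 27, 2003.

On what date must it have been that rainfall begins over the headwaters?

March 28, 2003

The flood warning is issued: May 27, 2003.
The midstream gauge peaks: May 27, 2003 − 4 days = May 23, 2003.
The upstream gauge peaks: May 23, 2003 − 4 weeks = Apr 25, 2003.
Rainfall begins over the headwaters: Apr 25, 2003 − 4 weeks = Mar 28, 2003.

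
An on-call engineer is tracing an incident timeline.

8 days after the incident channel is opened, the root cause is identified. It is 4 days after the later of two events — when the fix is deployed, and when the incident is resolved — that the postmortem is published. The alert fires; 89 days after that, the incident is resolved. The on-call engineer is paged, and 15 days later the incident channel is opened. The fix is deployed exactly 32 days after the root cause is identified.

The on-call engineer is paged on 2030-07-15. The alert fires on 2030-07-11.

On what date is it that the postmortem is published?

2030-10-12

The on-call engineer is paged: Jul 15, 2030.
The incident channel is opened: Jul 15, 2030 + 15 days = Jul 30, 2030.
The root cause is identified: Jul 30, 2030 + 8 days = Aug 7, 2030.
The fix is deployed: Aug 7, 2030 + 32 days = Sep 8, 2030.
The alert fires: Jul 11, 2030.
The incident is resolved: Jul 11, 2030 + 89 days = Oct 8, 2030.
Both prerequisites met — the fix is deployed (Sep 8, 2030), the incident is resolved (Oct 8, 2030); the later is Oct 8, 2030.
The postmortem is published: Oct 8, 2030 + 4 days = Oct 12, 2030.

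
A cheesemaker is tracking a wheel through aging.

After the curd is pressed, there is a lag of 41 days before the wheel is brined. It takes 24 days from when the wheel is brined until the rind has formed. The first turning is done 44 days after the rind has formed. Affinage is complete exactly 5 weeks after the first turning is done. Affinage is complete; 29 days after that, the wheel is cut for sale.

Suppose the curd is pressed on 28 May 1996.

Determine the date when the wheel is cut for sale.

The curd is pressed: May 28, 1996.
The wheel is brined: May 28, 1996 + 41 days = Jul 8, 1996.
The rind has formed: Jul 8, 1996 + 24 days = Aug 1, 1996.
The first turning is done: Aug 1, 1996 + 44 days = Sep 14, 1996.
Affinage is complete: Sep 14, 1996 + 5 weeks = Oct 19, 1996.
The wheel is cut for sale: Oct 19, 1996 + 29 days = Nov 17, 1996.

17 November 1996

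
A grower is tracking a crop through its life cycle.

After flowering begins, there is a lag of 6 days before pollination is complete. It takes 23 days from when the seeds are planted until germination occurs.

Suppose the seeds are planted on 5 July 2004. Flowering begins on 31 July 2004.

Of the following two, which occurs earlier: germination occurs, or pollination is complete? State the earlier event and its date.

Germination occurs — 28 July 2004

The seeds are planted: Jul 5, 2004.
Germination occurs: Jul 5, 2004 + 23 days = Jul 28, 2004.
Flowering begins: Jul 31, 2004.
Pollination is complete: Jul 31, 2004 + 6 days = Aug 6, 2004.
Comparing: germination occurs on Jul 28, 2004 vs pollination is complete on Aug 6, 2004. Earlier: germination occurs.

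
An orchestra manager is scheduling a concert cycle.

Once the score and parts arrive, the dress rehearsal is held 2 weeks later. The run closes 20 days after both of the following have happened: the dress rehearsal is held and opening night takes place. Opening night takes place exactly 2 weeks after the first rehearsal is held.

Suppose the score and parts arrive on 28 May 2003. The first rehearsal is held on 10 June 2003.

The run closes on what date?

14 July 2003

The score and parts arrive: May 28, 2003.
The dress rehearsal is held: May 28, 2003 + 2 weeks = Jun 11, 2003.
The first rehearsal is held: Jun 10, 2003.
Opening night takes place: Jun 10, 2003 + 2 weeks = Jun 24, 2003.
Both prerequisites met — the dress rehearsal is held (Jun 11, 2003), opening night takes place (Jun 24, 2003); the later is Jun 24, 2003.
The run closes: Jun 24, 2003 + 20 days = Jul 14, 2003.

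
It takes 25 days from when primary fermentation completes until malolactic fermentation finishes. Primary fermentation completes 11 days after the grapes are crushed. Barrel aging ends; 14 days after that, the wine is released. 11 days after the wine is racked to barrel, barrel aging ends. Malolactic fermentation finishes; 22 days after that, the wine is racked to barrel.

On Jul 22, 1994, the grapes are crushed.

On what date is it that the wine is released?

Oct 13, 1994

The grapes are crushed: Jul 22, 1994.
Primary fermentation completes: Jul 22, 1994 + 11 days = Aug 2, 1994.
Malolactic fermentation finishes: Aug 2, 1994 + 25 days = Aug 27, 1994.
The wine is racked to barrel: Aug 27, 1994 + 22 days = Sep 18, 1994.
Barrel aging ends: Sep 18, 1994 + 11 days = Sep 29, 1994.
The wine is released: Sep 29, 1994 + 14 days = Oct 13, 1994.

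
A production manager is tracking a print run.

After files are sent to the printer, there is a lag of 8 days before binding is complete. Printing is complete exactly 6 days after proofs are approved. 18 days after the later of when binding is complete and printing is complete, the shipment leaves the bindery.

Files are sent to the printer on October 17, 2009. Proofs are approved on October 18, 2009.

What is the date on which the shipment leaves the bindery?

Files are sent to the printer: Oct 17, 2009.
Binding is complete: Oct 17, 2009 + 8 days = Oct 25, 2009.
Proofs are approved: Oct 18, 2009.
Printing is complete: Oct 18, 2009 + 6 days = Oct 24, 2009.
Both prerequisites met — binding is complete (Oct 25, 2009), printing is complete (Oct 24, 2009); the later is Oct 25, 2009.
The shipment leaves the bindery: Oct 25, 2009 + 18 days = Nov 12, 2009.

November 12, 2009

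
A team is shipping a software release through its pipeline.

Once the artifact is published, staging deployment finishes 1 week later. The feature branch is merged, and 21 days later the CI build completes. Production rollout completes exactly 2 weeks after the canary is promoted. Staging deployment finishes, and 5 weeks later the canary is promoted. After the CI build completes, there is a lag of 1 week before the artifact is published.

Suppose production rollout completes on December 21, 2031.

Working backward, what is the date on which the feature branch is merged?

September 28, 2031

Production rollout completes: Dec 21, 2031.
The canary is promoted: Dec 21, 2031 − 2 weeks = Dec 7, 2031.
Staging deployment finishes: Dec 7, 2031 − 5 weeks = Nov 2, 2031.
The artifact is published: Nov 2, 2031 − 1 week = Oct 26, 2031.
The CI build completes: Oct 26, 2031 − 1 week = Oct 19, 2031.
The feature branch is merged: Oct 19, 2031 − 21 days = Sep 28, 2031.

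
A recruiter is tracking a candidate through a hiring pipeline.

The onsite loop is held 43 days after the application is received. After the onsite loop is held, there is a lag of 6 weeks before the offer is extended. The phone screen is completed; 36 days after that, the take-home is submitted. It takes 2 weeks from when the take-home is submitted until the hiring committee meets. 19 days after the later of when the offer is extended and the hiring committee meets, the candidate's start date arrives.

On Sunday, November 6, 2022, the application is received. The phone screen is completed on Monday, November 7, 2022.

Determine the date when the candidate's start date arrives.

Saturday, February 18, 2023

The application is received: Nov 6, 2022.
The onsite loop is held: Nov 6, 2022 + 43 days = Dec 19, 2022.
The offer is extended: Dec 19, 2022 + 6 weeks = Jan 30, 2023.
The phone screen is completed: Nov 7, 2022.
The take-home is submitted: Nov 7, 2022 + 36 days = Dec 13, 2022.
The hiring committee meets: Dec 13, 2022 + 2 weeks = Dec 27, 2022.
Both prerequisites met — the offer is extended (Jan 30, 2023), the hiring committee meets (Dec 27, 2022); the later is Jan 30, 2023.
The candidate's start date arrives: Jan 30, 2023 + 19 days = Feb 18, 2023.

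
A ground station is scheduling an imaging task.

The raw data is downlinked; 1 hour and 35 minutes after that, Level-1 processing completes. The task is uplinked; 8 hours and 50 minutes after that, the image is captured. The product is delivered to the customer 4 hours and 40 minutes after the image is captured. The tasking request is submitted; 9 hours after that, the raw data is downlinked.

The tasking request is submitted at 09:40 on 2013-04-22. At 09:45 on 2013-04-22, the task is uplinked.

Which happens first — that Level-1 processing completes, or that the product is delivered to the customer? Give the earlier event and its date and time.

Level-1 processing completes — 20:15 on 2013-04-22

The tasking request is submitted: 09:40 Apr 22, 2013.
The raw data is downlinked: 09:40 Apr 22, 2013 + 9h = 18:40 Apr 22, 2013.
Level-1 processing completes: 18:40 Apr 22, 2013 + 1h35m = 20:15 Apr 22, 2013.
The task is uplinked: 09:45 Apr 22, 2013.
The image is captured: 09:45 Apr 22, 2013 + 8h50m = 18:35 Apr 22, 2013.
The product is delivered to the customer: 18:35 Apr 22, 2013 + 4h40m = 23:15 Apr 22, 2013.
Comparing: Level-1 processing completes at 20:15 Apr 22, 2013 vs the product is delivered to the customer at 23:15 Apr 22, 2013. Earlier: Level-1 processing completes.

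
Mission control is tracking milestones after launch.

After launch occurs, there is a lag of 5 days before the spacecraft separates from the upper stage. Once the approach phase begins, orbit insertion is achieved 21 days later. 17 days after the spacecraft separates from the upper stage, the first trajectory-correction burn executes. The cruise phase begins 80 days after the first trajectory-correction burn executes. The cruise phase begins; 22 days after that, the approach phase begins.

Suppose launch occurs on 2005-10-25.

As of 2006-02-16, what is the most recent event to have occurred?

The cruise phase begins

Launch occurs: Oct 25, 2005.
The spacecraft separates from the upper stage: Oct 25, 2005 + 5 days = Oct 30, 2005.
The first trajectory-correction burn executes: Oct 30, 2005 + 17 days = Nov 16, 2005.
The cruise phase begins: Nov 16, 2005 + 80 days = Feb 4, 2006.
The approach phase begins: Feb 4, 2006 + 22 days = Feb 26, 2006.
Orbit insertion is achieved: Feb 26, 2006 + 21 days = Mar 19, 2006.
Feb 16, 2006 falls between when the cruise phase begins (Feb 4, 2006) and when the approach phase begins (Feb 26, 2006).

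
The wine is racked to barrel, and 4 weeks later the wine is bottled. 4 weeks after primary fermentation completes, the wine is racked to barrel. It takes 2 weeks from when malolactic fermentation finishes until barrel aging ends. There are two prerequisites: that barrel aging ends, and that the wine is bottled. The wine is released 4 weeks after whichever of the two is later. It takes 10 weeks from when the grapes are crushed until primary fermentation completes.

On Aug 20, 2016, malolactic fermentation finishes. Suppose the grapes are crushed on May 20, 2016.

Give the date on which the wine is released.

Oct 21, 2016

Malolactic fermentation finishes: Aug 20, 2016.
Barrel aging ends: Aug 20, 2016 + 2 weeks = Sep 3, 2016.
The grapes are crushed: May 20, 2016.
Primary fermentation completes: May 20, 2016 + 10 weeks = Jul 29, 2016.
The wine is racked to barrel: Jul 29, 2016 + 4 weeks = Aug 26, 2016.
The wine is bottled: Aug 26, 2016 + 4 weeks = Sep 23, 2016.
Both prerequisites met — barrel aging ends (Sep 3, 2016), the wine is bottled (Sep 23, 2016); the later is Sep 23, 2016.
The wine is released: Sep 23, 2016 + 4 weeks = Oct 21, 2016.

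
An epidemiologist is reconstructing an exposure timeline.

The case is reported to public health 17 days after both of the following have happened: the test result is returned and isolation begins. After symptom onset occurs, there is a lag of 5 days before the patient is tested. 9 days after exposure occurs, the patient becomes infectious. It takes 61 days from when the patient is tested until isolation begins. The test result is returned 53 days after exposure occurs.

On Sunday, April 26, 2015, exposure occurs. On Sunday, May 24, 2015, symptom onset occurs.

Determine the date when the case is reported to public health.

Saturday, August 15, 2015

Exposure occurs: Apr 26, 2015.
The test result is returned: Apr 26, 2015 + 53 days = Jun 18, 2015.
Symptom onset occurs: May 24, 2015.
The patient is tested: May 24, 2015 + 5 days = May 29, 2015.
Isolation begins: May 29, 2015 + 61 days = Jul 29, 2015.
Both prerequisites met — the test result is returned (Jun 18, 2015), isolation begins (Jul 29, 2015); the later is Jul 29, 2015.
The case is reported to public health: Jul 29, 2015 + 17 days = Aug 15, 2015.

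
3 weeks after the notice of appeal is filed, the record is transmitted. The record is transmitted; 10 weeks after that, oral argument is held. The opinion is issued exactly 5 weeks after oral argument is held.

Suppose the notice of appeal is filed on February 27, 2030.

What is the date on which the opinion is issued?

The notice of appeal is filed: Feb 27, 2030.
The record is transmitted: Feb 27, 2030 + 3 weeks = Mar 20, 2030.
Oral argument is held: Mar 20, 2030 + 10 weeks = May 29, 2030.
The opinion is issued: May 29, 2030 + 5 weeks = Jul 3, 2030.

July 3, 2030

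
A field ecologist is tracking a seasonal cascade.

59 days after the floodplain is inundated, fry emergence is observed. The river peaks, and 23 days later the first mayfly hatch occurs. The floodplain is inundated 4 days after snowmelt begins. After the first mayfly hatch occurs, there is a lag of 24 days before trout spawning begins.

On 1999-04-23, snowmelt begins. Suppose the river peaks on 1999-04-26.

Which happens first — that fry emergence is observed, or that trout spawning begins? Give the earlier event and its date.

Snowmelt begins: Apr 23, 1999.
The floodplain is inundated: Apr 23, 1999 + 4 days = Apr 27, 1999.
Fry emergence is observed: Apr 27, 1999 + 59 days = Jun 25, 1999.
The river peaks: Apr 26, 1999.
The first mayfly hatch occurs: Apr 26, 1999 + 23 days = May 19, 1999.
Trout spawning begins: May 19, 1999 + 24 days = Jun 12, 1999.
Comparing: fry emergence is observed on Jun 25, 1999 vs trout spawning begins on Jun 12, 1999. Earlier: trout spawning begins.

Trout spawning begins — 1999-06-12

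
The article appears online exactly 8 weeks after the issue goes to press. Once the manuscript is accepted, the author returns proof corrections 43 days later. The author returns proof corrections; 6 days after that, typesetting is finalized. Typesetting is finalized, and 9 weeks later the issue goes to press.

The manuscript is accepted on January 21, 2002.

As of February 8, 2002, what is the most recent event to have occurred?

The manuscript is accepted

The manuscript is accepted: Jan 21, 2002.
The author returns proof corrections: Jan 21, 2002 + 43 days = Mar 5, 2002.
Typesetting is finalized: Mar 5, 2002 + 6 days = Mar 11, 2002.
The issue goes to press: Mar 11, 2002 + 9 weeks = May 13, 2002.
The article appears online: May 13, 2002 + 8 weeks = Jul 8, 2002.
Feb 8, 2002 falls between when the manuscript is accepted (Jan 21, 2002) and when the author returns proof corrections (Mar 5, 2002).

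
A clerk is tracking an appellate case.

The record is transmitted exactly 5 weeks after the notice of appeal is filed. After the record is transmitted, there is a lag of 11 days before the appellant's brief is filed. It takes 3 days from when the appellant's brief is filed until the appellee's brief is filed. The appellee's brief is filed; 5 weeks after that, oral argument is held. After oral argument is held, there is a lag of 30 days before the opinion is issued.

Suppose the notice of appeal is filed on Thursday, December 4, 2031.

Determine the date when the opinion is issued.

Saturday, March 27, 2032

The notice of appeal is filed: Dec 4, 2031.
The record is transmitted: Dec 4, 2031 + 5 weeks = Jan 8, 2032.
The appellant's brief is filed: Jan 8, 2032 + 11 days = Jan 19, 2032.
The appellee's brief is filed: Jan 19, 2032 + 3 days = Jan 22, 2032.
Oral argument is held: Jan 22, 2032 + 5 weeks = Feb 26, 2032.
The opinion is issued: Feb 26, 2032 + 30 days = Mar 27, 2032.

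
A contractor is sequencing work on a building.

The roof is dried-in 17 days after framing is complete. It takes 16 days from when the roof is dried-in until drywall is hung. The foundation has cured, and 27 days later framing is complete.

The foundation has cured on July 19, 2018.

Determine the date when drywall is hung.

The foundation has cured: Jul 19, 2018.
Framing is complete: Jul 19, 2018 + 27 days = Aug 15, 2018.
The roof is dried-in: Aug 15, 2018 + 17 days = Sep 1, 2018.
Drywall is hung: Sep 1, 2018 + 16 days = Sep 17, 2018.

September 17, 2018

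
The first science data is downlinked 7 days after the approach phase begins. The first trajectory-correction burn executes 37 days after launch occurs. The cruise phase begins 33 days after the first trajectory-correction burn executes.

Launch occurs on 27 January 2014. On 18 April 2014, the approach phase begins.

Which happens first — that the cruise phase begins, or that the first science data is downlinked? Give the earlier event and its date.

The cruise phase begins — 7 April 2014

Launch occurs: Jan 27, 2014.
The first trajectory-correction burn executes: Jan 27, 2014 + 37 days = Mar 5, 2014.
The cruise phase begins: Mar 5, 2014 + 33 days = Apr 7, 2014.
The approach phase begins: Apr 18, 2014.
The first science data is downlinked: Apr 18, 2014 + 7 days = Apr 25, 2014.
Comparing: the cruise phase begins on Apr 7, 2014 vs the first science data is downlinked on Apr 25, 2014. Earlier: the cruise phase begins.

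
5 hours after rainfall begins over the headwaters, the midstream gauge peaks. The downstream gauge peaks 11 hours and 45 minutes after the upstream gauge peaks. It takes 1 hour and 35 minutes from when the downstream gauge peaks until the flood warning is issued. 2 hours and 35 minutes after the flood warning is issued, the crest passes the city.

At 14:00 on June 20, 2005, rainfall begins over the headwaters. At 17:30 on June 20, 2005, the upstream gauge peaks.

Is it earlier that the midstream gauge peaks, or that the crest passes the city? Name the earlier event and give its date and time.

Rainfall begins over the headwaters: 14:00 Jun 20, 2005.
The midstream gauge peaks: 14:00 Jun 20, 2005 + 5h = 19:00 Jun 20, 2005.
The upstream gauge peaks: 17:30 Jun 20, 2005.
The downstream gauge peaks: 17:30 Jun 20, 2005 + 11h45m = 05:15 Jun 21, 2005.
The flood warning is issued: 05:15 Jun 21, 2005 + 1h35m = 06:50 Jun 21, 2005.
The crest passes the city: 06:50 Jun 21, 2005 + 2h35m = 09:25 Jun 21, 2005.
Comparing: the midstream gauge peaks at 19:00 Jun 20, 2005 vs the crest passes the city at 09:25 Jun 21, 2005. Earlier: the midstream gauge peaks.

The midstream gauge peaks — 19:00 on June 20, 2005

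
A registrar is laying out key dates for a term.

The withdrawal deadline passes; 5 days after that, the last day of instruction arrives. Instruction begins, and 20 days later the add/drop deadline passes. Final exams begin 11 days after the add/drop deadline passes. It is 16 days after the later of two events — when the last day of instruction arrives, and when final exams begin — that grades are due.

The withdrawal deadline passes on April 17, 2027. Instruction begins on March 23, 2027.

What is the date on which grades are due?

The withdrawal deadline passes: Apr 17, 2027.
The last day of instruction arrives: Apr 17, 2027 + 5 days = Apr 22, 2027.
Instruction begins: Mar 23, 2027.
The add/drop deadline passes: Mar 23, 2027 + 20 days = Apr 12, 2027.
Final exams begin: Apr 12, 2027 + 11 days = Apr 23, 2027.
Both prerequisites met — the last day of instruction arrives (Apr 22, 2027), final exams begin (Apr 23, 2027); the later is Apr 23, 2027.
Grades are due: Apr 23, 2027 + 16 days = May 9, 2027.

May 9, 2027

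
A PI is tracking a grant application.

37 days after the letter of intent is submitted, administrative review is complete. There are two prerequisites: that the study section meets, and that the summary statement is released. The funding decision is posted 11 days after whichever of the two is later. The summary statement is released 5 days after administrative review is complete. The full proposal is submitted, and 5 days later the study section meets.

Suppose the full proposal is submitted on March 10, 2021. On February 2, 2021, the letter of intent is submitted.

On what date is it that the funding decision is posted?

March 27, 2021

The full proposal is submitted: Mar 10, 2021.
The study section meets: Mar 10, 2021 + 5 days = Mar 15, 2021.
The letter of intent is submitted: Feb 2, 2021.
Administrative review is complete: Feb 2, 2021 + 37 days = Mar 11, 2021.
The summary statement is released: Mar 11, 2021 + 5 days = Mar 16, 2021.
Both prerequisites met — the study section meets (Mar 15, 2021), the summary statement is released (Mar 16, 2021); the later is Mar 16, 2021.
The funding decision is posted: Mar 16, 2021 + 11 days = Mar 27, 2021.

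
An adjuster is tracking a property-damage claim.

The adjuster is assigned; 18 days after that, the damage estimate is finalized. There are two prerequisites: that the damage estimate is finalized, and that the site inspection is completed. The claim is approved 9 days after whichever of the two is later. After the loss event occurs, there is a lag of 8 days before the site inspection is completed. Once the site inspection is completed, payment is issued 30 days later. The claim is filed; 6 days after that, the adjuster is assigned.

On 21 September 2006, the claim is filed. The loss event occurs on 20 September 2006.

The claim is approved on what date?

24 October 2006

The claim is filed: Sep 21, 2006.
The adjuster is assigned: Sep 21, 2006 + 6 days = Sep 27, 2006.
The damage estimate is finalized: Sep 27, 2006 + 18 days = Oct 15, 2006.
The loss event occurs: Sep 20, 2006.
The site inspection is completed: Sep 20, 2006 + 8 days = Sep 28, 2006.
Both prerequisites met — the damage estimate is finalized (Oct 15, 2006), the site inspection is completed (Sep 28, 2006); the later is Oct 15, 2006.
The claim is approved: Oct 15, 2006 + 9 days = Oct 24, 2006.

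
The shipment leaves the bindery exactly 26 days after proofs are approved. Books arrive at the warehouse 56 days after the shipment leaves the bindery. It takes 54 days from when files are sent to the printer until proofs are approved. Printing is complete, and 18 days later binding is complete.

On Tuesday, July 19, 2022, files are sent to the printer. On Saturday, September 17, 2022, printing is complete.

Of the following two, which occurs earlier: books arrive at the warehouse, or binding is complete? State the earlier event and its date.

Binding is complete — Wednesday, October 5, 2022

Files are sent to the printer: Jul 19, 2022.
Proofs are approved: Jul 19, 2022 + 54 days = Sep 11, 2022.
The shipment leaves the bindery: Sep 11, 2022 + 26 days = Oct 7, 2022.
Books arrive at the warehouse: Oct 7, 2022 + 56 days = Dec 2, 2022.
Printing is complete: Sep 17, 2022.
Binding is complete: Sep 17, 2022 + 18 days = Oct 5, 2022.
Comparing: books arrive at the warehouse on Dec 2, 2022 vs binding is complete on Oct 5, 2022. Earlier: binding is complete.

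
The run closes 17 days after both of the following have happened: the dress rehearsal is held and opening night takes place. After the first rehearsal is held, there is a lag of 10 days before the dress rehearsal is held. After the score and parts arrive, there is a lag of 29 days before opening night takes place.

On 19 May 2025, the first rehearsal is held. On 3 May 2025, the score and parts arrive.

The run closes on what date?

18 June 2025

The first rehearsal is held: May 19, 2025.
The dress rehearsal is held: May 19, 2025 + 10 days = May 29, 2025.
The score and parts arrive: May 3, 2025.
Opening night takes place: May 3, 2025 + 29 days = Jun 1, 2025.
Both prerequisites met — the dress rehearsal is held (May 29, 2025), opening night takes place (Jun 1, 2025); the later is Jun 1, 2025.
The run closes: Jun 1, 2025 + 17 days = Jun 18, 2025.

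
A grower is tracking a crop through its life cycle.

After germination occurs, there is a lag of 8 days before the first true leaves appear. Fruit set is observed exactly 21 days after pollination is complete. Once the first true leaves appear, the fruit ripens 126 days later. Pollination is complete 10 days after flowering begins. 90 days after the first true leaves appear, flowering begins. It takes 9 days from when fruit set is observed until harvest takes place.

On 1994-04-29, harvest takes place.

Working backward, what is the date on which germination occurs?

Harvest takes place: Apr 29, 1994.
Fruit set is observed: Apr 29, 1994 − 9 days = Apr 20, 1994.
Pollination is complete: Apr 20, 1994 − 21 days = Mar 30, 1994.
Flowering begins: Mar 30, 1994 − 10 days = Mar 20, 1994.
The first true leaves appear: Mar 20, 1994 − 90 days = Dec 20, 1993.
Germination occurs: Dec 20, 1993 − 8 days = Dec 12, 1993.

1993-12-12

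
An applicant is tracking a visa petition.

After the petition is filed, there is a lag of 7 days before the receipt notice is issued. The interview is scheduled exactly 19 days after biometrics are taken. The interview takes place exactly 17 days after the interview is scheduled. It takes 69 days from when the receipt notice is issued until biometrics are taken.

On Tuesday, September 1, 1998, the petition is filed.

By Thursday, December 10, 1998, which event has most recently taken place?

The interview is scheduled

The petition is filed: Sep 1, 1998.
The receipt notice is issued: Sep 1, 1998 + 7 days = Sep 8, 1998.
Biometrics are taken: Sep 8, 1998 + 69 days = Nov 16, 1998.
The interview is scheduled: Nov 16, 1998 + 19 days = Dec 5, 1998.
The interview takes place: Dec 5, 1998 + 17 days = Dec 22, 1998.
Dec 10, 1998 falls between when the interview is scheduled (Dec 5, 1998) and when the interview takes place (Dec 22, 1998).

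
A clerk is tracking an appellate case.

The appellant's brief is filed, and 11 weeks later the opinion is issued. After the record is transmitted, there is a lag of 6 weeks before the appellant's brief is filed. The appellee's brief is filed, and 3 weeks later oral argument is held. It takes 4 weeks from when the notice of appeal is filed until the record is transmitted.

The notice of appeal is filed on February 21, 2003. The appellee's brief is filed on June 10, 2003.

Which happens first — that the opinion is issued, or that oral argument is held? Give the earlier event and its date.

The notice of appeal is filed: Feb 21, 2003.
The record is transmitted: Feb 21, 2003 + 4 weeks = Mar 21, 2003.
The appellant's brief is filed: Mar 21, 2003 + 6 weeks = May 2, 2003.
The opinion is issued: May 2, 2003 + 11 weeks = Jul 18, 2003.
The appellee's brief is filed: Jun 10, 2003.
Oral argument is held: Jun 10, 2003 + 3 weeks = Jul 1, 2003.
Comparing: the opinion is issued on Jul 18, 2003 vs oral argument is held on Jul 1, 2003. Earlier: oral argument is held.

Oral argument is held — July 1, 2003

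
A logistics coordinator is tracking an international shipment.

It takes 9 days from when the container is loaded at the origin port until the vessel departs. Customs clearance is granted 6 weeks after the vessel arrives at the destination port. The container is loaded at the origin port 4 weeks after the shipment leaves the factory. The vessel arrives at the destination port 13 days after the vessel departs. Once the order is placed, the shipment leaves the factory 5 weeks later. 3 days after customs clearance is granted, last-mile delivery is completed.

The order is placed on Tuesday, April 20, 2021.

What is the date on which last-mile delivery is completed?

Saturday, August 28, 2021

The order is placed: Apr 20, 2021.
The shipment leaves the factory: Apr 20, 2021 + 5 weeks = May 25, 2021.
The container is loaded at the origin port: May 25, 2021 + 4 weeks = Jun 22, 2021.
The vessel departs: Jun 22, 2021 + 9 days = Jul 1, 2021.
The vessel arrives at the destination port: Jul 1, 2021 + 13 days = Jul 14, 2021.
Customs clearance is granted: Jul 14, 2021 + 6 weeks = Aug 25, 2021.
Last-mile delivery is completed: Aug 25, 2021 + 3 days = Aug 28, 2021.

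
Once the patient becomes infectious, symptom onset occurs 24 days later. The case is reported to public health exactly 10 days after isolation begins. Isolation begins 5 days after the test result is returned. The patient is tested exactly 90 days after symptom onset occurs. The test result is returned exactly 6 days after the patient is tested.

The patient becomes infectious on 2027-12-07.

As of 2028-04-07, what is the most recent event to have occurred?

The patient becomes infectious: Dec 7, 2027.
Symptom onset occurs: Dec 7, 2027 + 24 days = Dec 31, 2027.
The patient is tested: Dec 31, 2027 + 90 days = Mar 30, 2028.
The test result is returned: Mar 30, 2028 + 6 days = Apr 5, 2028.
Isolation begins: Apr 5, 2028 + 5 days = Apr 10, 2028.
The case is reported to public health: Apr 10, 2028 + 10 days = Apr 20, 2028.
Apr 7, 2028 falls between when the test result is returned (Apr 5, 2028) and when isolation begins (Apr 10, 2028).

The test result is returned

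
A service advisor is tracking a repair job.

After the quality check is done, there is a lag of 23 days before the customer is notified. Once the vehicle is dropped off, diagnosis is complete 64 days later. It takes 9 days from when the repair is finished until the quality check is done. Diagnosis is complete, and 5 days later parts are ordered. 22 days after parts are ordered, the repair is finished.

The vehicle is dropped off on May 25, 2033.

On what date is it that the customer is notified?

The vehicle is dropped off: May 25, 2033.
Diagnosis is complete: May 25, 2033 + 64 days = Jul 28, 2033.
Parts are ordered: Jul 28, 2033 + 5 days = Aug 2, 2033.
The repair is finished: Aug 2, 2033 + 22 days = Aug 24, 2033.
The quality check is done: Aug 24, 2033 + 9 days = Sep 2, 2033.
The customer is notified: Sep 2, 2033 + 23 days = Sep 25, 2033.

September 25, 2033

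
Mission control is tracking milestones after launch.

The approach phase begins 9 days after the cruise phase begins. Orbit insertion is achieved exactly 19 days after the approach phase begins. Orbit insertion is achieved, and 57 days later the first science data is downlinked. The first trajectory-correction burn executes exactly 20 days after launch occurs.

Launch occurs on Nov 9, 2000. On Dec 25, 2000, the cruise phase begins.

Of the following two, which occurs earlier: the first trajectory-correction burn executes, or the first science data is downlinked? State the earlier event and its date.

The first trajectory-correction burn executes — Nov 29, 2000

Launch occurs: Nov 9, 2000.
The first trajectory-correction burn executes: Nov 9, 2000 + 20 days = Nov 29, 2000.
The cruise phase begins: Dec 25, 2000.
The approach phase begins: Dec 25, 2000 + 9 days = Jan 3, 2001.
Orbit insertion is achieved: Jan 3, 2001 + 19 days = Jan 22, 2001.
The first science data is downlinked: Jan 22, 2001 + 57 days = Mar 20, 2001.
Comparing: the first trajectory-correction burn executes on Nov 29, 2000 vs the first science data is downlinked on Mar 20, 2001. Earlier: the first trajectory-correction burn executes.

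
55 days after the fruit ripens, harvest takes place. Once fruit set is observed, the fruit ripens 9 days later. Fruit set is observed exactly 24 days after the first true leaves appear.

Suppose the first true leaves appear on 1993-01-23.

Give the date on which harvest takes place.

The first true leaves appear: Jan 23, 1993.
Fruit set is observed: Jan 23, 1993 + 24 days = Feb 16, 1993.
The fruit ripens: Feb 16, 1993 + 9 days = Feb 25, 1993.
Harvest takes place: Feb 25, 1993 + 55 days = Apr 21, 1993.

1993-04-21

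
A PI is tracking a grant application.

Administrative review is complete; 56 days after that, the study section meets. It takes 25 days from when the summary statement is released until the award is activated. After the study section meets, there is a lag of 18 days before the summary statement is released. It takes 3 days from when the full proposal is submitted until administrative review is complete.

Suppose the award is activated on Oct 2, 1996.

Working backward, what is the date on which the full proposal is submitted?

Jun 22, 1996

The award is activated: Oct 2, 1996.
The summary statement is released: Oct 2, 1996 − 25 days = Sep 7, 1996.
The study section meets: Sep 7, 1996 − 18 days = Aug 20, 1996.
Administrative review is complete: Aug 20, 1996 − 56 days = Jun 25, 1996.
The full proposal is submitted: Jun 25, 1996 − 3 days = Jun 22, 1996.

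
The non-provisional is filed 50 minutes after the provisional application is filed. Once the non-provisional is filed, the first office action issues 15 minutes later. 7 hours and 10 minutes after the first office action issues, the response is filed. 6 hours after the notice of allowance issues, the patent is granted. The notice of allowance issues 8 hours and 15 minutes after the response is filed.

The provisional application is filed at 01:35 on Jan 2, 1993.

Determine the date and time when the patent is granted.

The provisional application is filed: 01:35 Jan 2, 1993.
The non-provisional is filed: 01:35 Jan 2, 1993 + 50m = 02:25 Jan 2, 1993.
The first office action issues: 02:25 Jan 2, 1993 + 15m = 02:40 Jan 2, 1993.
The response is filed: 02:40 Jan 2, 1993 + 7h10m = 09:50 Jan 2, 1993.
The notice of allowance issues: 09:50 Jan 2, 1993 + 8h15m = 18:05 Jan 2, 1993.
The patent is granted: 18:05 Jan 2, 1993 + 6h = 00:05 Jan 3, 1993.

00:05 on Jan 3, 1993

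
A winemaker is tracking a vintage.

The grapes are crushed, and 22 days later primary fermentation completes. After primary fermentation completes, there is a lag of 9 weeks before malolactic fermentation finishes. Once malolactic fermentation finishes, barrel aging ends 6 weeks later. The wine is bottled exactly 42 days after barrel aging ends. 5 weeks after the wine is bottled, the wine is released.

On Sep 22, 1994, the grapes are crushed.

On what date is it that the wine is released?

The grapes are crushed: Sep 22, 1994.
Primary fermentation completes: Sep 22, 1994 + 22 days = Oct 14, 1994.
Malolactic fermentation finishes: Oct 14, 1994 + 9 weeks = Dec 16, 1994.
Barrel aging ends: Dec 16, 1994 + 6 weeks = Jan 27, 1995.
The wine is bottled: Jan 27, 1995 + 42 days = Mar 10, 1995.
The wine is released: Mar 10, 1995 + 5 weeks = Apr 14, 1995.

Apr 14, 1995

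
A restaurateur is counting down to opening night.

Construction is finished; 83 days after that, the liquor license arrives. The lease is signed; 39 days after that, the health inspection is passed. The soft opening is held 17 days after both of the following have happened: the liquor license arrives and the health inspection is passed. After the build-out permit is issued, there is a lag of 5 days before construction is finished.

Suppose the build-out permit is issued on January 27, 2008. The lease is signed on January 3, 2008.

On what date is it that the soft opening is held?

The build-out permit is issued: Jan 27, 2008.
Construction is finished: Jan 27, 2008 + 5 days = Feb 1, 2008.
The liquor license arrives: Feb 1, 2008 + 83 days = Apr 24, 2008.
The lease is signed: Jan 3, 2008.
The health inspection is passed: Jan 3, 2008 + 39 days = Feb 11, 2008.
Both prerequisites met — the liquor license arrives (Apr 24, 2008), the health inspection is passed (Feb 11, 2008); the later is Apr 24, 2008.
The soft opening is held: Apr 24, 2008 + 17 days = May 11, 2008.

May 11, 2008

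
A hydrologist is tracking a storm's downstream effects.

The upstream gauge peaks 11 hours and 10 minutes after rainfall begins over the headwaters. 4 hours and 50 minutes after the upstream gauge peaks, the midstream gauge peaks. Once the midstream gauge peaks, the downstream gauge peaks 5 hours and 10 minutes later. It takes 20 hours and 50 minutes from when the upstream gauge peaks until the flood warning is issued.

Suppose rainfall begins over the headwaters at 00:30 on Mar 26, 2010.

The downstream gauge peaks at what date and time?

Rainfall begins over the headwaters: 00:30 Mar 26, 2010.
The upstream gauge peaks: 00:30 Mar 26, 2010 + 11h10m = 11:40 Mar 26, 2010.
The midstream gauge peaks: 11:40 Mar 26, 2010 + 4h50m = 16:30 Mar 26, 2010.
The downstream gauge peaks: 16:30 Mar 26, 2010 + 5h10m = 21:40 Mar 26, 2010.

21:40 on Mar 26, 2010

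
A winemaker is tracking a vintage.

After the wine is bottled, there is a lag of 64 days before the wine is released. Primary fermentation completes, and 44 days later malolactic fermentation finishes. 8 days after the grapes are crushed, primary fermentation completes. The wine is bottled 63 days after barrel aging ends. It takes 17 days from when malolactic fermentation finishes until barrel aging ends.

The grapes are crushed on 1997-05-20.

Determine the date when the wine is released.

The grapes are crushed: May 20, 1997.
Primary fermentation completes: May 20, 1997 + 8 days = May 28, 1997.
Malolactic fermentation finishes: May 28, 1997 + 44 days = Jul 11, 1997.
Barrel aging ends: Jul 11, 1997 + 17 days = Jul 28, 1997.
The wine is bottled: Jul 28, 1997 + 63 days = Sep 29, 1997.
The wine is released: Sep 29, 1997 + 64 days = Dec 2, 1997.

1997-12-02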